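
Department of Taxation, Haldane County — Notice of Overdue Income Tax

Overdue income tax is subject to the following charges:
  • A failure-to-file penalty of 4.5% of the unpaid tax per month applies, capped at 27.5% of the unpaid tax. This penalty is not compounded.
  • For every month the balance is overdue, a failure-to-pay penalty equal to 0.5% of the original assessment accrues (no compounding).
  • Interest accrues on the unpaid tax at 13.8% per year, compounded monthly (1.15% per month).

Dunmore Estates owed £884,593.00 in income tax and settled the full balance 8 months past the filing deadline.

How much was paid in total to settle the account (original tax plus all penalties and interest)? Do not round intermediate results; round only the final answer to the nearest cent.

Failure-to-file: 8 × 4.5% × £884,593.00 = £318,453.48, capped at 27.5% × £884,593.00 = £243,263.08…
Failure-to-pay penalty: 8 × 0.5% × £884,593.00 = £35,383.72
Interest: £884,593.00 × ((1 + 0.0115)^8 − 1) = £884,593.00 × 0.0957894… = £84,734.6368…
Total = £884,593.00 + £278,646.7950 + £84,734.6368… = £1,247,974.43

£1,247,974.43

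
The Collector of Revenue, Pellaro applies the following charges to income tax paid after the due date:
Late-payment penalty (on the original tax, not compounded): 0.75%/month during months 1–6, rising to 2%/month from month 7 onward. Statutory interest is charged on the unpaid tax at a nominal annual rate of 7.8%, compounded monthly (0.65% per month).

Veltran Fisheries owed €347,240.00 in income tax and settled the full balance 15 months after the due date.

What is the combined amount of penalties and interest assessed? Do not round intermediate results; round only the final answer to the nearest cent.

€113,569.59

Penalty, months 1–6: 6 × 0.75% × €347,240.00 = €15,625.80
Penalty, months 7–15: 9 × 2% × €347,240.00 = €62,503.20
Interest: €347,240.00 × ((1 + 0.0065)^15 − 1) = €347,240.00 × 0.1020637… = €35,440.5909…
Penalties + interest = €78,129.0000 + €35,440.5909… = €113,569.59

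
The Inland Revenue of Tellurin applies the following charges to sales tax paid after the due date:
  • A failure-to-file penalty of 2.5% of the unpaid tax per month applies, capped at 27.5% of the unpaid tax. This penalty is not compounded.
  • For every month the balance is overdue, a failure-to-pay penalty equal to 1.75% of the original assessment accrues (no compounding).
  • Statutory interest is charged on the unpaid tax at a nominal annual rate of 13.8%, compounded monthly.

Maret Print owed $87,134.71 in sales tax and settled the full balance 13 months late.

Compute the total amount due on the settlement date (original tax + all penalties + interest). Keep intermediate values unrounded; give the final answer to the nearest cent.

$144,884.39

Failure-to-file: 13 × 2.5% × $87,134.71 = $28,318.78…, capped at 27.5% × $87,134.71 = $23,962.05…
Failure-to-pay penalty = 1.75% × $87,134.71 × 13 mo = $19,823.15…
Interest (13.8%/yr ÷ 12 = 1.15%/month): $87,134.71 × ((1 + 0.0115)^13 − 1) = $13,964.4908…
Total = $87,134.71 + $43,785.1918… + $13,964.4908… = $144,884.39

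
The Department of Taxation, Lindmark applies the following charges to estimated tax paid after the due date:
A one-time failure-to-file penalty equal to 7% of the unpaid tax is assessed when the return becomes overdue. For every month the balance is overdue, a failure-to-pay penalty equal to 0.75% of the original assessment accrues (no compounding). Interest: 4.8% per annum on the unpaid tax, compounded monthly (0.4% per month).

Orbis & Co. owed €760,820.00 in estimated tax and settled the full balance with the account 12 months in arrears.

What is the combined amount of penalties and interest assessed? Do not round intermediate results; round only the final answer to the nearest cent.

Failure-to-file penalty: 7% × €760,820.00 = €53,257.40
Failure-to-pay penalty = 0.75% × €760,820.00 × 12 mo = €68,473.80
Interest: €760,820.00 × ((1 + 0.004)^12 − 1) = €760,820.00 × 0.0490702… = €37,333.5953…
Penalties + interest = €121,731.2000 + €37,333.5953… = €159,064.80

€159,064.80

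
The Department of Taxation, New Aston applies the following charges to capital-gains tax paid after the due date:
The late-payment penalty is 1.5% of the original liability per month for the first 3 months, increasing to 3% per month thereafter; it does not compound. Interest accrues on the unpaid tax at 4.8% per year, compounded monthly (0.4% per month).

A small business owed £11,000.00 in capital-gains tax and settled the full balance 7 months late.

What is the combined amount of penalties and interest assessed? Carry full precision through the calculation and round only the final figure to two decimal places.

Penalty, months 1–3: 3 × 1.5% × £11,000.00 = £495.00
Penalty, months 4–7: 4 × 3% × £11,000.00 = £1,320.00
Interest: £11,000.00 × ((1 + 0.004)^7 − 1) = £11,000.00 × 0.0283382… = £311.7207…
Penalties + interest = £1,815.0000 + £311.7207… = £2,126.72

£2,126.72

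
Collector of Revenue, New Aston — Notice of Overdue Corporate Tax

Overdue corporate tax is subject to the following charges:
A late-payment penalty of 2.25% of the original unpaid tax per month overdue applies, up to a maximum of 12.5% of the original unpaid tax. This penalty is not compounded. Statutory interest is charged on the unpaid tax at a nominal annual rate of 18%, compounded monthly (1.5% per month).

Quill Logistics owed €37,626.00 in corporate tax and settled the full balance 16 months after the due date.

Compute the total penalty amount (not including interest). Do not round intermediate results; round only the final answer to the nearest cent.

Penalty (uncapped): 16 × 2.25% × €37,626.00 = €13,545.36; cap = 12.5% × €37,626.00 = €4,703.25 → penalty = €4,703.25

€4,703.25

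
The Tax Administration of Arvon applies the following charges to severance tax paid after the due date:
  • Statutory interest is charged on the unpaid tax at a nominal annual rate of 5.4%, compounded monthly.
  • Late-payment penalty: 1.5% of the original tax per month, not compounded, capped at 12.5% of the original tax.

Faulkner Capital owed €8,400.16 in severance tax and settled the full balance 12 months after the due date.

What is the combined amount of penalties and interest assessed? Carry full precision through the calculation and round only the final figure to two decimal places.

Penalty (uncapped): 12 × 1.5% × €8,400.16 = €1,512.03…; cap = 12.5% × €8,400.16 = €1,050.02 → penalty = €1,050.02
Interest (5.4%/yr ÷ 12 = 0.45%/month): €8,400.16 × ((1 + 0.0045)^12 − 1) = €465.0056…
Penalties + interest = €1,050.0200 + €465.0056… = €1,515.03

€1,515.03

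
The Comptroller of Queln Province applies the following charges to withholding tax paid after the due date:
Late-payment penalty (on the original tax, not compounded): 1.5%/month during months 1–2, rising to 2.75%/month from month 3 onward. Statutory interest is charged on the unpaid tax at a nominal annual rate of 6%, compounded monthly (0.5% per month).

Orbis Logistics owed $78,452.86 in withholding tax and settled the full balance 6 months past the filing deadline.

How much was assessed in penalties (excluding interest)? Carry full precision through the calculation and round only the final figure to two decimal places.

Penalty, months 1–2: 2 × 1.5% × $78,452.86 = $2,353.59…
Penalty, months 3–6: 4 × 2.75% × $78,452.86 = $8,629.81…
Total penalty = $2,353.59… + $8,629.81… = $10,983.40

$10,983.40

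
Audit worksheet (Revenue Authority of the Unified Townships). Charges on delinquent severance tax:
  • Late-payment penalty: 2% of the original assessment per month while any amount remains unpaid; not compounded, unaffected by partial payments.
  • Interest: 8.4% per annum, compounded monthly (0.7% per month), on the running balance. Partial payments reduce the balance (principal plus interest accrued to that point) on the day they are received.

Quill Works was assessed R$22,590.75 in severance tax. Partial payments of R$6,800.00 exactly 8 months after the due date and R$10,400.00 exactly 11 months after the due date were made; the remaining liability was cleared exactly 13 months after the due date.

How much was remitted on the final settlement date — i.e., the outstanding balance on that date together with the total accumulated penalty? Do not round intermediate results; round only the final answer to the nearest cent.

Balance at month 8: R$22,590.7500 × (1 + 0.007)^8 = R$23,887.2643…
After R$6,800.00 payment: R$23,887.2643… − R$6,800.00 = R$17,087.2643…
Balance at month 11: R$17,087.2643… × (1 + 0.007)^3 = R$17,448.6145…
After R$10,400.00 payment: R$17,448.6145… − R$10,400.00 = R$7,048.6145…
Balance at month 13: R$7,048.6145… × (1 + 0.007)^2 = R$7,147.6405…
Penalty: 13 × 2% × R$22,590.75 = R$5,873.60…
Final settlement = outstanding balance + penalty = R$7,147.6405… + R$5,873.60… = R$13,021.24

R$13,021.24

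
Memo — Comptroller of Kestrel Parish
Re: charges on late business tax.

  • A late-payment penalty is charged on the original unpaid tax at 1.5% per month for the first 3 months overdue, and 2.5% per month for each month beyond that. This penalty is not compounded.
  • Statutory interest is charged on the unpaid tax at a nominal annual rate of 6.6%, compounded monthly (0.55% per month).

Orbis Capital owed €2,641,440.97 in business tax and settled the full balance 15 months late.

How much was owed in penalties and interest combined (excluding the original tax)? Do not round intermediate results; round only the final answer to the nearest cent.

Penalty, months 1–3: 3 × 1.5% × €2,641,440.97 = €118,864.84…
Penalty, months 4–15: 12 × 2.5% × €2,641,440.97 = €792,432.29…
Interest: €2,641,440.97 × ((1 + 0.0055)^15 − 1) = €2,641,440.97 × 0.0857532… = €226,512.0552…
Penalties + interest = €911,297.1347… + €226,512.0552… = €1,137,809.19

€1,137,809.19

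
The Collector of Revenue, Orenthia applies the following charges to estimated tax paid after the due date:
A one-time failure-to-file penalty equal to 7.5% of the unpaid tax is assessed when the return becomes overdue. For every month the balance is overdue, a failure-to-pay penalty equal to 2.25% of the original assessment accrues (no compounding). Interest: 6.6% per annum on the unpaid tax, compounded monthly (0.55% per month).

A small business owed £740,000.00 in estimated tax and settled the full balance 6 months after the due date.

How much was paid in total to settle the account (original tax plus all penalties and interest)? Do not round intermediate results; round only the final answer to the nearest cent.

£920,158.25

Failure-to-file penalty: 7.5% × £740,000.00 = £55,500.00
Failure-to-pay penalty = 2.25% × £740,000.00 × 6 mo = £99,900.00
Interest: £740,000.00 × ((1 + 0.0055)^6 − 1) = £740,000.00 × 0.0334571… = £24,758.2475…
Total = £740,000.00 + £155,400.0000 + £24,758.2475… = £920,158.25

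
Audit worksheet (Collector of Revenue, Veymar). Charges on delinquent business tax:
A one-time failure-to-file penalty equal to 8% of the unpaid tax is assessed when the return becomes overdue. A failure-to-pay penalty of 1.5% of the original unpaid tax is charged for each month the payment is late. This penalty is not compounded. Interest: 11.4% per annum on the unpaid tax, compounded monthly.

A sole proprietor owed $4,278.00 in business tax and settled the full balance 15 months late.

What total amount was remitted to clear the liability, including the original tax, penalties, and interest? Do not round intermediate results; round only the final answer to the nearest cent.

Failure-to-file penalty: 8% × $4,278.00 = $342.24
Failure-to-pay penalty: 15 × 1.5% × $4,278.00 = $962.55
Interest (11.4%/yr ÷ 12 = 0.95%/month): $4,278.00 × ((1 + 0.0095)^15 − 1) = $651.8718…
Total = $4,278.00 + $1,304.7900 + $651.8718… = $6,234.66

$6,234.66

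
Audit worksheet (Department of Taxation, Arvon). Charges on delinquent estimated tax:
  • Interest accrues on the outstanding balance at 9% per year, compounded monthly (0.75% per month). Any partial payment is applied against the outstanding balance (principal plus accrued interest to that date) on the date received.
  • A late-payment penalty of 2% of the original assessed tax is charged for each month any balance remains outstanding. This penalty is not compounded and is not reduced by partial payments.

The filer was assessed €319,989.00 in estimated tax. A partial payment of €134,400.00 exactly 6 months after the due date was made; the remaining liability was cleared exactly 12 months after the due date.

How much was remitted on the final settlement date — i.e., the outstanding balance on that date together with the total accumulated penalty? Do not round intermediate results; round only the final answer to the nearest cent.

Balance at month 6: €319,989.0000 × (1 + 0.0075)^6 = €334,661.2109…
After €134,400.00 payment: €334,661.2109… − €134,400.00 = €200,261.2109…
Balance at month 12: €200,261.2109… × (1 + 0.0075)^6 = €209,443.6350…
Penalty: 12 × 2% × €319,989.00 = €76,797.36
Final settlement = outstanding balance + penalty = €209,443.6350… + €76,797.36 = €286,240.99

€286,240.99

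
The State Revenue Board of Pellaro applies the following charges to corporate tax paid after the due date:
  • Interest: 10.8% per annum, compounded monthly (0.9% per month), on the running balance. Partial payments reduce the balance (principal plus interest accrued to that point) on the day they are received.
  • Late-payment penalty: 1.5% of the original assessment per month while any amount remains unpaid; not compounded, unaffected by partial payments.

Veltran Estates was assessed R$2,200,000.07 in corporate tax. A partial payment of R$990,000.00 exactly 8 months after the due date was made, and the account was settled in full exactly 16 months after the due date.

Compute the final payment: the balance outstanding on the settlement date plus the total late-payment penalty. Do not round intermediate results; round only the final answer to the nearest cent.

R$2,003,542.88

Balance at month 8: R$2,200,000.0700 × (1 + 0.009)^8 = R$2,363,480.5057…
After R$990,000.00 payment: R$2,363,480.5057… − R$990,000.00 = R$1,373,480.5057…
Balance at month 16: R$1,373,480.5057… × (1 + 0.009)^8 = R$1,475,542.8622…
Penalty: 16 × 1.5% × R$2,200,000.07 = R$528,000.02…
Final settlement = outstanding balance + penalty = R$1,475,542.8622… + R$528,000.02… = R$2,003,542.88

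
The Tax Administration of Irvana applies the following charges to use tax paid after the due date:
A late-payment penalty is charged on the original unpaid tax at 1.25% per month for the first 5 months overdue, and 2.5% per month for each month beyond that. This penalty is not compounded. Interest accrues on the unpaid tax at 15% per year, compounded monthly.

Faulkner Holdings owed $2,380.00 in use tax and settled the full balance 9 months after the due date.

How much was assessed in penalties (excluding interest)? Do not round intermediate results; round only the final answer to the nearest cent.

Penalty, months 1–5: 5 × 1.25% × $2,380.00 = $148.75
Penalty, months 6–9: 4 × 2.5% × $2,380.00 = $238.00
Total penalty = $148.75 + $238.00 = $386.75

$386.75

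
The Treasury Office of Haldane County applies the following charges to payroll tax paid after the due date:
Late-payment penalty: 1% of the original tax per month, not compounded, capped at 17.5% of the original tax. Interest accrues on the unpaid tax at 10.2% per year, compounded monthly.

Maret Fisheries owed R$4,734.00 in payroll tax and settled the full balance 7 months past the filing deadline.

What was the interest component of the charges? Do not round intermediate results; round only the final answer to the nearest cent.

R$288.96

Interest (10.2%/yr ÷ 12 = 0.85%/month): R$4,734.00 × ((1 + 0.0085)^7 − 1) = R$288.9583…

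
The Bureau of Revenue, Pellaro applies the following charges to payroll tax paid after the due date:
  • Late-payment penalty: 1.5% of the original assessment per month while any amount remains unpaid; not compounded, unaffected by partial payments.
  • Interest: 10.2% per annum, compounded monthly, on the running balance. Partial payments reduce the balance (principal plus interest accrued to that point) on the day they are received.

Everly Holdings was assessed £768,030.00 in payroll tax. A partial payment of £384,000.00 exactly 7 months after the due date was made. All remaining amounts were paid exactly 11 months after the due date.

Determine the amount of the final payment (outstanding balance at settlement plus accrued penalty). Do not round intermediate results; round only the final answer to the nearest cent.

Monthly rate = 10.2% ÷ 12 = 0.85%
Balance at month 7: £768,030.0000 × (1 + 0.0085)^7 = £814,909.7279…
After £384,000.00 payment: £814,909.7279… − £384,000.00 = £430,909.7279…
Balance at month 11: £430,909.7279… × (1 + 0.0085)^4 = £445,748.5188…
Penalty: 11 × 1.5% × £768,030.00 = £126,724.95
Final settlement = outstanding balance + penalty = £445,748.5188… + £126,724.95 = £572,473.47

£572,473.47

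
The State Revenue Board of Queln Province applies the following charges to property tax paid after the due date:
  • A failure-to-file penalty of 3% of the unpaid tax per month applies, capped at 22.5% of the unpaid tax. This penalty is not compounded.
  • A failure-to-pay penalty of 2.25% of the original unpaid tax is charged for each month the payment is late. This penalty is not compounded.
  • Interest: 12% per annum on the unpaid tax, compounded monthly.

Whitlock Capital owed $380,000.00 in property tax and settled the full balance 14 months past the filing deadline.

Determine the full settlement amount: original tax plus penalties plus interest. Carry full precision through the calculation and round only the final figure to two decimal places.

Failure-to-file: 14 × 3% × $380,000.00 = $159,600.00, capped at 22.5% × $380,000.00 = $85,500.00
Failure-to-pay penalty: 14 × 2.25% × $380,000.00 = $119,700.00
Interest (12%/yr ÷ 12 = 1%/month): $380,000.00 × ((1 + 0.01)^14 − 1) = $56,800.2010…
Total = $380,000.00 + $205,200.0000 + $56,800.2010… = $642,000.20

$642,000.20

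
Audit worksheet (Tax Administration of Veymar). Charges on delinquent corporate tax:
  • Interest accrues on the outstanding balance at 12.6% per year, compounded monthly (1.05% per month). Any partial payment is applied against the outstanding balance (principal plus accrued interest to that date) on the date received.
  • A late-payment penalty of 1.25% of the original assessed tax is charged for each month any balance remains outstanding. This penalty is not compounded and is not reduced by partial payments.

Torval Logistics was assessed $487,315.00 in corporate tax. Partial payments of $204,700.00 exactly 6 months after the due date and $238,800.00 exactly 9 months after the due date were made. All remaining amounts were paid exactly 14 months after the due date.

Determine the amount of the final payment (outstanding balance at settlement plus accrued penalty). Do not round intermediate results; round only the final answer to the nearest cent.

$175,187.73

Balance at month 6: $487,315.0000 × (1 + 0.0105)^6 = $518,833.1140…
After $204,700.00 payment: $518,833.1140… − $204,700.00 = $314,133.1140…
Balance at month 9: $314,133.1140… × (1 + 0.0105)^3 = $324,132.5702…
After $238,800.00 payment: $324,132.5702… − $238,800.00 = $85,332.5702…
Balance at month 14: $85,332.5702… × (1 + 0.0105)^5 = $89,907.6024…
Penalty: 14 × 1.25% × $487,315.00 = $85,280.13…
Final settlement = outstanding balance + penalty = $89,907.6024… + $85,280.13… = $175,187.73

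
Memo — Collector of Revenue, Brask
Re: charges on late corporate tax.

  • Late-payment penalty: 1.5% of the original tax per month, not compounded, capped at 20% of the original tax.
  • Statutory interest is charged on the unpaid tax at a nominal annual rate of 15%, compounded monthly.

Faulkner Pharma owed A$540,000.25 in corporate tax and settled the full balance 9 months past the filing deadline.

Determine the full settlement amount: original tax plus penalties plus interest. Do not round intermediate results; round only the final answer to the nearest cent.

A$676,778.09

Penalty: 9 × 1.5% × A$540,000.25 = A$72,900.03… (below the 20% cap of A$108,000.05)
Interest (15%/yr ÷ 12 = 1.25%/month): A$540,000.25 × ((1 + 0.0125)^9 − 1) = A$63,877.8054…
Total = A$540,000.25 + A$72,900.0338… + A$63,877.8054… = A$676,778.09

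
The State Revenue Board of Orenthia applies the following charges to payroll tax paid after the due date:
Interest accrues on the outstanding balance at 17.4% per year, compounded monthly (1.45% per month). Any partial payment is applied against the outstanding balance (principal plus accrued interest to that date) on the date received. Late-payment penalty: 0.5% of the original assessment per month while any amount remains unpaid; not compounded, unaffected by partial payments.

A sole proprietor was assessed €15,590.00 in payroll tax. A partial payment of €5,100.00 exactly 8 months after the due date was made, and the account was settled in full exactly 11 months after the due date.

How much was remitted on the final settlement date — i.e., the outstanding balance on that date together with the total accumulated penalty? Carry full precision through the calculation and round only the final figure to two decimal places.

€13,797.33

Balance at month 8: €15,590.0000 × (1 + 0.0145)^8 = €17,492.9287…
After €5,100.00 payment: €17,492.9287… − €5,100.00 = €12,392.9287…
Balance at month 11: €12,392.9287… × (1 + 0.0145)^3 = €12,939.8757…
Penalty: 11 × 0.5% × €15,590.00 = €857.45
Final settlement = outstanding balance + penalty = €12,939.8757… + €857.45 = €13,797.33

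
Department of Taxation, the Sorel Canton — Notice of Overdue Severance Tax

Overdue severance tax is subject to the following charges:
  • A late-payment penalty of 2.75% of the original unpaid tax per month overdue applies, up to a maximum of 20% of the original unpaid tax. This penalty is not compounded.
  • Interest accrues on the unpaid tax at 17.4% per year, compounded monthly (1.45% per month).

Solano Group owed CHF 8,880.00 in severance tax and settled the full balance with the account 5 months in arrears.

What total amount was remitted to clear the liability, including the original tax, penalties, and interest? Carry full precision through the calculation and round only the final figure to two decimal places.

Penalty: 5 × 2.75% × CHF 8,880.00 = CHF 1,221.00 (below the 20% cap of CHF 1,776.00)
Interest: CHF 8,880.00 × ((1 + 0.0145)^5 − 1) = CHF 8,880.00 × 0.0746332… = CHF 662.7429…
Total = CHF 8,880.00 + CHF 1,221.0000 + CHF 662.7429… = CHF 10,763.74

CHF 10,763.74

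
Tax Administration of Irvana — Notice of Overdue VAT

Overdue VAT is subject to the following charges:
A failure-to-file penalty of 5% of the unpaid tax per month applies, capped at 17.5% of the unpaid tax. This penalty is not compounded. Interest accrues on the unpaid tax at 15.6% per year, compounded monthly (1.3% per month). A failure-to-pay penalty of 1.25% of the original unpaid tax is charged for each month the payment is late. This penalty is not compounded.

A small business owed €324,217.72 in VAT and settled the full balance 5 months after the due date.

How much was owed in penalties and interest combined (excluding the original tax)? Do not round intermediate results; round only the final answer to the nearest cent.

€98,630.96

Failure-to-file: 5 × 5% × €324,217.72 = €81,054.43, capped at 17.5% × €324,217.72 = €56,738.10…
Failure-to-pay penalty = 1.25% × €324,217.72 × 5 mo = €20,263.61…
Interest: €324,217.72 × ((1 + 0.013)^5 − 1) = €324,217.72 × 0.0667121… = €21,629.2492…
Penalties + interest = €77,001.7085 + €21,629.2492… = €98,630.96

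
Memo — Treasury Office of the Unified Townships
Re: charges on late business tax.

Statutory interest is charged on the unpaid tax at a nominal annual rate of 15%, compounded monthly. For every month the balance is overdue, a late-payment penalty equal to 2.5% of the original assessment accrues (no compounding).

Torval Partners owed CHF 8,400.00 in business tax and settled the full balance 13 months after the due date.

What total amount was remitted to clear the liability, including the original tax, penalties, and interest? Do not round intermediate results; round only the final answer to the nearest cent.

CHF 12,602.22

Late-payment penalty = 2.5% × CHF 8,400.00 × 13 mo = CHF 2,730.00
Interest (15%/yr ÷ 12 = 1.25%/month): CHF 8,400.00 × ((1 + 0.0125)^13 − 1) = CHF 1,472.2172…
Total = CHF 8,400.00 + CHF 2,730.0000 + CHF 1,472.2172… = CHF 12,602.22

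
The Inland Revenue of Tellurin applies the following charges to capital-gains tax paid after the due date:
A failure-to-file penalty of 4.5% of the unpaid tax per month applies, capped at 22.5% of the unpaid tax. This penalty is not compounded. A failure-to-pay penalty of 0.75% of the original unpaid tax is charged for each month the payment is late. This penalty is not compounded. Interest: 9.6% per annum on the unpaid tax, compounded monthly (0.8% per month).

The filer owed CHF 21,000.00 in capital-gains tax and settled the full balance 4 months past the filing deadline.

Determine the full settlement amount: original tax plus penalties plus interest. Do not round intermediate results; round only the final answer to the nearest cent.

CHF 26,090.11

Failure-to-file: 4 × 4.5% × CHF 21,000.00 = CHF 3,780.00 (under the 22.5% cap)
Failure-to-pay penalty: 4 × 0.75% × CHF 21,000.00 = CHF 630.00
Interest: CHF 21,000.00 × ((1 + 0.008)^4 − 1) = CHF 21,000.00 × 0.0323861… = CHF 680.1071…
Total = CHF 21,000.00 + CHF 4,410.0000 + CHF 680.1071… = CHF 26,090.11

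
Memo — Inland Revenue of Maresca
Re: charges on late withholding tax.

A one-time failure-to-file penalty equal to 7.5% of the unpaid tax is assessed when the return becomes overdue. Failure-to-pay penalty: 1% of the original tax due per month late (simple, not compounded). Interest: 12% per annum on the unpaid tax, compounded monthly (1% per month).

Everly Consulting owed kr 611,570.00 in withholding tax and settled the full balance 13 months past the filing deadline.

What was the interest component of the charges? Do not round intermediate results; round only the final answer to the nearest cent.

kr 84,453.71

Interest: kr 611,570.00 × ((1 + 0.01)^13 − 1) = kr 611,570.00 × 0.1380933… = kr 84,453.7075…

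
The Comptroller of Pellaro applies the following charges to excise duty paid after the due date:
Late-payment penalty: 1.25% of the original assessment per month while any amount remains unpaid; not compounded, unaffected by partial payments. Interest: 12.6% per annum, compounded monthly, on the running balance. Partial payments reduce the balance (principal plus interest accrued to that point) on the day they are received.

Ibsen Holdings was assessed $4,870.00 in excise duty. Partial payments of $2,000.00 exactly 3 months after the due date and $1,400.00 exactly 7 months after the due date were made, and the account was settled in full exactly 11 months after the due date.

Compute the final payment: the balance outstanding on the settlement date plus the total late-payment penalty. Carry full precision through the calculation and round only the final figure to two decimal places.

Monthly rate = 12.6% ÷ 12 = 1.05%
Balance at month 3: $4,870.0000 × (1 + 0.0105)^3 = $5,025.0214…
After $2,000.00 payment: $5,025.0214… − $2,000.00 = $3,025.0214…
Balance at month 7: $3,025.0214… × (1 + 0.0105)^4 = $3,154.0874…
After $1,400.00 payment: $3,154.0874… − $1,400.00 = $1,754.0874…
Balance at month 11: $1,754.0874… × (1 + 0.0105)^4 = $1,828.9275…
Penalty: 11 × 1.25% × $4,870.00 = $669.63…
Final settlement = outstanding balance + penalty = $1,828.9275… + $669.63… = $2,498.55

$2,498.55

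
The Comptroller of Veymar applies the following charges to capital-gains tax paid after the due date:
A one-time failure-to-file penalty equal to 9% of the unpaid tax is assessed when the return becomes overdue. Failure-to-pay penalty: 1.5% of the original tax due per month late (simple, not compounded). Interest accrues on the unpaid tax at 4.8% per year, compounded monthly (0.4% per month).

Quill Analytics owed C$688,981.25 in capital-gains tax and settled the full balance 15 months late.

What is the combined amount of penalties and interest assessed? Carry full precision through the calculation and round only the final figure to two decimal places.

C$259,545.76

Failure-to-file penalty: 9% × C$688,981.25 = C$62,008.31…
Failure-to-pay penalty = 1.5% × C$688,981.25 × 15 mo = C$155,020.78…
Interest: C$688,981.25 × ((1 + 0.004)^15 − 1) = C$688,981.25 × 0.0617095… = C$42,516.6695…
Penalties + interest = C$217,029.0938… + C$42,516.6695… = C$259,545.76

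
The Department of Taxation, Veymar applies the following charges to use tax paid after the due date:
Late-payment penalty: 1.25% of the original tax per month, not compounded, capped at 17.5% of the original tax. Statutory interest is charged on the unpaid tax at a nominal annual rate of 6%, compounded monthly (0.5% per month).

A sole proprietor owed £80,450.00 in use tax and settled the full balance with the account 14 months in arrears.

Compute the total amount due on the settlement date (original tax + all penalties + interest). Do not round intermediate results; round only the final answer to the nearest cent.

£100,346.99

Penalty (uncapped): 14 × 1.25% × £80,450.00 = £14,078.75; cap = 17.5% × £80,450.00 = £14,078.75 → penalty = £14,078.75
Interest: £80,450.00 × ((1 + 0.005)^14 − 1) = £80,450.00 × 0.0723211… = £5,818.2351…
Total = £80,450.00 + £14,078.7500 + £5,818.2351… = £100,346.99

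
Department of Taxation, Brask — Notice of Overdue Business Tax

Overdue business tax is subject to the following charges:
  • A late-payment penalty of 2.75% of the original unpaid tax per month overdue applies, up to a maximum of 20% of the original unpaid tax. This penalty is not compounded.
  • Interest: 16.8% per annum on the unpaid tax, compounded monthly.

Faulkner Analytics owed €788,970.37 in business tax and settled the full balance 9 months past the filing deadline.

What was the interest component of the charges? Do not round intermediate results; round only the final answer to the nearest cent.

€105,162.97

Interest (16.8%/yr ÷ 12 = 1.4%/month): €788,970.37 × ((1 + 0.014)^9 − 1) = €105,162.9690…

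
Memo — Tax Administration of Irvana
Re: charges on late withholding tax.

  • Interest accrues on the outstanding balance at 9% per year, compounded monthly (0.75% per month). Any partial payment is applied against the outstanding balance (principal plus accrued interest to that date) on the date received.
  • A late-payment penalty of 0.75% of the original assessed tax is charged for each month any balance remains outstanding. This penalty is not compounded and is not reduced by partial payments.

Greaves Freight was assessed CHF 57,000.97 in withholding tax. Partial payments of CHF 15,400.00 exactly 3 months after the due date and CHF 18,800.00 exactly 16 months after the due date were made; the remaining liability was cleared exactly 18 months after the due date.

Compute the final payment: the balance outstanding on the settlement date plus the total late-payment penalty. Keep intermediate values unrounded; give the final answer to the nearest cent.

CHF 36,592.45

Balance at month 3: CHF 57,000.9700 × (1 + 0.0075)^3 = CHF 58,293.1348…
After CHF 15,400.00 payment: CHF 58,293.1348… − CHF 15,400.00 = CHF 42,893.1348…
Balance at month 16: CHF 42,893.1348… × (1 + 0.0075)^13 = CHF 47,268.6827…
After CHF 18,800.00 payment: CHF 47,268.6827… − CHF 18,800.00 = CHF 28,468.6827…
Balance at month 18: CHF 28,468.6827… × (1 + 0.0075)^2 = CHF 28,897.3143…
Penalty: 18 × 0.75% × CHF 57,000.97 = CHF 7,695.13…
Final settlement = outstanding balance + penalty = CHF 28,897.3143… + CHF 7,695.13… = CHF 36,592.45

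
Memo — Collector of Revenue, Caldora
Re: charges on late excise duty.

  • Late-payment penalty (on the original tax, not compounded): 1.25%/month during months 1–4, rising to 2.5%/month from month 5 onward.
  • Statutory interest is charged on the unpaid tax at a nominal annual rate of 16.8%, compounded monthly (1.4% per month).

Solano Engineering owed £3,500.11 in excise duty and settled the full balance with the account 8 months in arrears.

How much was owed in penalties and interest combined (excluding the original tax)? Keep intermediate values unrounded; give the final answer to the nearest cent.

Penalty, months 1–4: 4 × 1.25% × £3,500.11 = £175.01…
Penalty, months 5–8: 4 × 2.5% × £3,500.11 = £350.01…
Interest: £3,500.11 × ((1 + 0.014)^8 − 1) = £3,500.11 × 0.1176444… = £411.7683…
Penalties + interest = £525.0165 + £411.7683… = £936.78

£936.78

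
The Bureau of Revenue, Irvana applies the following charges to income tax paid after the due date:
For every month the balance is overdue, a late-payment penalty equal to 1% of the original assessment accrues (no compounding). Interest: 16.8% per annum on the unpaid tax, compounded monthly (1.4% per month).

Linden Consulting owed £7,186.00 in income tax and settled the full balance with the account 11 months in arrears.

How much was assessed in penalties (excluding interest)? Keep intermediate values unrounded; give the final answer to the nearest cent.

Late-payment penalty = 1% × £7,186.00 × 11 mo = £790.46

£790.46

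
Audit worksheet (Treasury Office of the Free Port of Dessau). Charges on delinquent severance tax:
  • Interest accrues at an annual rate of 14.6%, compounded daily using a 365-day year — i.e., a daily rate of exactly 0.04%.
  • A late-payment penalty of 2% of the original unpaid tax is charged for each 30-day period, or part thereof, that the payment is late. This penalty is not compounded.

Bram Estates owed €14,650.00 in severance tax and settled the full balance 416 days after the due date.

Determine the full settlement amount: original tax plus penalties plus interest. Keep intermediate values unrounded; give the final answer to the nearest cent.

€21,403.74

Penalty periods: ⌈416/30⌉ = 14; penalty = 14 × 2% × €14,650.00 = €4,102.00
Interest: €14,650.00 × ((1 + 0.0004)^416 − 1) = €14,650.00 × 0.18100613… = €2,651.7398…
Total = €14,650.00 + €4,102.0000 + €2,651.7398… = €21,403.74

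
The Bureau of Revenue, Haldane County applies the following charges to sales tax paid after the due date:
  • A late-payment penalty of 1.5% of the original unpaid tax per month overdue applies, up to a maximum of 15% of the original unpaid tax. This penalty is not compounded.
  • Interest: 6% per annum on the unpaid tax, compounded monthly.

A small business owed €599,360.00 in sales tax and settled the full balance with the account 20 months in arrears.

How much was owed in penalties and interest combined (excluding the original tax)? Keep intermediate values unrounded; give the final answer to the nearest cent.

Penalty (uncapped): 20 × 1.5% × €599,360.00 = €179,808.00; cap = 15% × €599,360.00 = €89,904.00 → penalty = €89,904.00
Interest (6%/yr ÷ 12 = 0.5%/month): €599,360.00 × ((1 + 0.005)^20 − 1) = €62,870.2131…
Penalties + interest = €89,904.0000 + €62,870.2131… = €152,774.21

€152,774.21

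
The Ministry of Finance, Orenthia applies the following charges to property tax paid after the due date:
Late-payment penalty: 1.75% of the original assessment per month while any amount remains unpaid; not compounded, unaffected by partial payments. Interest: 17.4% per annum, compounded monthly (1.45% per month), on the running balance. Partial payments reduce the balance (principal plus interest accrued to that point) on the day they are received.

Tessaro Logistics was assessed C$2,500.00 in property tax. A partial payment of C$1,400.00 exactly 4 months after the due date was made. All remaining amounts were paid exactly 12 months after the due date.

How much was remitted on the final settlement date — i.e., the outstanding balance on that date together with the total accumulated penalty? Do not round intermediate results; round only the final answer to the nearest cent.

C$1,925.54

Balance at month 4: C$2,500.0000 × (1 + 0.0145)^4 = C$2,648.1843…
After C$1,400.00 payment: C$2,648.1843… − C$1,400.00 = C$1,248.1843…
Balance at month 12: C$1,248.1843… × (1 + 0.0145)^8 = C$1,400.5388…
Penalty: 12 × 1.75% × C$2,500.00 = C$525.00
Final settlement = outstanding balance + penalty = C$1,400.5388… + C$525.00 = C$1,925.54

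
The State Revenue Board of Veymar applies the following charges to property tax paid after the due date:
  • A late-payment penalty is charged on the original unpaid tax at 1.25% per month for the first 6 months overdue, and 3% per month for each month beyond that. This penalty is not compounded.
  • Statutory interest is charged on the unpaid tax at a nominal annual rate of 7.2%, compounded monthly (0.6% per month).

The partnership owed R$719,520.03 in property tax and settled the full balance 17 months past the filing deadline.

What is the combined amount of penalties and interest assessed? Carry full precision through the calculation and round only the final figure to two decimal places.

R$368,427.36

Penalty, months 1–6: 6 × 1.25% × R$719,520.03 = R$53,964.00…
Penalty, months 7–17: 11 × 3% × R$719,520.03 = R$237,441.61…
Interest: R$719,520.03 × ((1 + 0.006)^17 − 1) = R$719,520.03 × 0.1070460… = R$77,021.7506…
Penalties + interest = R$291,405.6122… + R$77,021.7506… = R$368,427.36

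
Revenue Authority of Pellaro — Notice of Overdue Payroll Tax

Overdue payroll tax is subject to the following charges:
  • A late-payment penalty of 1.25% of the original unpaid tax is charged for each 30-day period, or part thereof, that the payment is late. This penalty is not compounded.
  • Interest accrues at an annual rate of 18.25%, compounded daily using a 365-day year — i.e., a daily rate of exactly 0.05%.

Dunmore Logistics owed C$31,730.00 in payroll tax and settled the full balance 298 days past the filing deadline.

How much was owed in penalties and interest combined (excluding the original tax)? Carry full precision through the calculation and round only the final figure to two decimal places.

C$9,063.03

Penalty periods: ⌈298/30⌉ = 10; penalty = 10 × 1.25% × C$31,730.00 = C$3,966.25
Interest: C$31,730.00 × ((1 + 0.0005)^298 − 1) = C$31,730.00 × 0.16062977… = C$5,096.7826…
Penalties + interest = C$3,966.2500 + C$5,096.7826… = C$9,063.03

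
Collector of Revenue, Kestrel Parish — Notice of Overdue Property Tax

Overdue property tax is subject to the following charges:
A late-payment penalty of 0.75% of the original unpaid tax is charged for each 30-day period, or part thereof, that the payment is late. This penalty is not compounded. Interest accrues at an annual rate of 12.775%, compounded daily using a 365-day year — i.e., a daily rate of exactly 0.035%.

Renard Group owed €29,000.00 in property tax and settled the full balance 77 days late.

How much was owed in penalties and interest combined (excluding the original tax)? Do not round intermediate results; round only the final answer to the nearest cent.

€1,444.54

Penalty periods: ⌈77/30⌉ = 3; penalty = 3 × 0.75% × €29,000.00 = €652.50
Interest: €29,000.00 × ((1 + 0.00035)^77 − 1) = €29,000.00 × 0.02731159… = €792.0362…
Penalties + interest = €652.5000 + €792.0362… = €1,444.54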